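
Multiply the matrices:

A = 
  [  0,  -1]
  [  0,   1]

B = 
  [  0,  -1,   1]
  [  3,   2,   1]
AB = 
  [ -3,  -2,  -1]
  [  3,   2,   1]

A is 2×2 and B is 2×3, so AB is 2×3. Each entry is (row of A)·(column of B):
AB[1,1] = (0)(0) + (-1)(3) = -3
AB[1,2] = (0)(-1) + (-1)(2) = -2
AB[1,3] = (0)(1) + (-1)(1) = -1
AB[2,1] = (0)(0) + (1)(3) = 3
AB[2,2] = (0)(-1) + (1)(2) = 2
AB[2,3] = (0)(1) + (1)(1) = 1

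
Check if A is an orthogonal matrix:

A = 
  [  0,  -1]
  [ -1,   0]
Yes

AᵀA = 
  [  1,   0]
  [  0,   1]
= I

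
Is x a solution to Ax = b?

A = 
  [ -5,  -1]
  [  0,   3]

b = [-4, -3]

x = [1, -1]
Yes

Ax = [-4, -3] = b ✓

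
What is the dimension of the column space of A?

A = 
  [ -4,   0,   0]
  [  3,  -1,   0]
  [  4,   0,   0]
dim(Col(A)) = 2

Row reduce:
R2 → R2 + (3/4)·R1
R3 → R3 + (1)·R1
REF = 
  [ -4,   0,   0]
  [  0,  -1,   0]
  [  0,   0,   0]
Pivot columns: 1, 2 → 2 pivots.
dim(Col(A)) = number of pivot columns = 2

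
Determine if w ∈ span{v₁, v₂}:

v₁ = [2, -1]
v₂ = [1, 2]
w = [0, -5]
Yes

Form the augmented matrix and row-reduce:
[v₁|v₂|w] = 
  [  2,   1,   0]
  [ -1,   2,  -5]
R2 → R2 + (1/2)·R1
REF = 
  [  2,   1,   0]
  [  0, 5/2,  -5]

No row of the form [0 0 | nonzero], so the system is consistent. Back-substitution gives c₁ = 1, c₂ = -2: w = (1)·v₁ + (-2)·v₂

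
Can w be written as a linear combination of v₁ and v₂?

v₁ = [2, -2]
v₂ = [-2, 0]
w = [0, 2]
Yes

Form the augmented matrix and row-reduce:
[v₁|v₂|w] = 
  [  2,  -2,   0]
  [ -2,   0,   2]
R2 → R2 + (1)·R1
REF = 
  [  2,  -2,   0]
  [  0,  -2,   2]

No row of the form [0 0 | nonzero], so the system is consistent. Back-substitution gives c₁ = -1, c₂ = -1: w = (-1)·v₁ + (-1)·v₂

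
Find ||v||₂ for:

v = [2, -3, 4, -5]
7.348

||v||₂ = √((2)² + (-3)² + (4)² + (-5)²) = √54 = 7.348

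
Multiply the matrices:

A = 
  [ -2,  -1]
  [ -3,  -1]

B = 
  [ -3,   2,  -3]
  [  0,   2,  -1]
AB = 
  [  6,  -6,   7]
  [  9,  -8,  10]

A is 2×2 and B is 2×3, so AB is 2×3. Each entry is (row of A)·(column of B):
AB[1,1] = (-2)(-3) + (-1)(0) = 6
AB[1,2] = (-2)(2) + (-1)(2) = -6
AB[1,3] = (-2)(-3) + (-1)(-1) = 7
AB[2,1] = (-3)(-3) + (-1)(0) = 9
AB[2,2] = (-3)(2) + (-1)(2) = -8
AB[2,3] = (-3)(-3) + (-1)(-1) = 10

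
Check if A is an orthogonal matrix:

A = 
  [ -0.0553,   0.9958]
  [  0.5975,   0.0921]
No

AᵀA = 
  [  0.3601,   0]
  [  0,   1.0001]
≠ I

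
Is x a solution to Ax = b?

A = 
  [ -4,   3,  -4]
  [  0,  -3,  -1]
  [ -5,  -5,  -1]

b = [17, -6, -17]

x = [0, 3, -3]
No

Ax = [21, -6, -12] ≠ b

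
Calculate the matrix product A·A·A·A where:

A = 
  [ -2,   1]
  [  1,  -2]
A² = A·A:
A²[1,1] = (-2)(-2) + (1)(1) = 5
A²[1,2] = (-2)(1) + (1)(-2) = -4
A²[2,1] = (1)(-2) + (-2)(1) = -4
A²[2,2] = (1)(1) + (-2)(-2) = 5
A² = 
  [  5,  -4]
  [ -4,   5]

A^3 = A^2·A:
A^3[1,1] = (5)(-2) + (-4)(1) = -14
A^3[1,2] = (5)(1) + (-4)(-2) = 13
A^3[2,1] = (-4)(-2) + (5)(1) = 13
A^3[2,2] = (-4)(1) + (5)(-2) = -14
A^3 = 
  [-14,  13]
  [ 13, -14]

A^4 = A^3·A:
A^4[1,1] = (-14)(-2) + (13)(1) = 41
A^4[1,2] = (-14)(1) + (13)(-2) = -40
A^4[2,1] = (13)(-2) + (-14)(1) = -40
A^4[2,2] = (13)(1) + (-14)(-2) = 41
A^4 = 
  [ 41, -40]
  [-40,  41]

Therefore
A^4 = 
  [ 41, -40]
  [-40,  41]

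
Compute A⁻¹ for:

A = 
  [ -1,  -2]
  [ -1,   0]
det(A) = (-1)(0) - (-2)(-1) = -2
For a 2×2 matrix, A⁻¹ = (1/det(A)) · [[d, -b], [-c, a]]
    = (-1/2) · [[0, 2], [1, -1]]

A⁻¹ = 
  [   0,   -1]
  [-1/2,  1/2]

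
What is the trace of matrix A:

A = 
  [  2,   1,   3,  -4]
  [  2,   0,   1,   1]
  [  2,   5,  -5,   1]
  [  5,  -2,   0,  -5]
-8

tr(A) = 2 + 0 + -5 + -5 = -8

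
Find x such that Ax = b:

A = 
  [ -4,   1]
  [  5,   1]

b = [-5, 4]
x = [1, -1]

Row reduce the augmented matrix [A|b]:
R2 → R2 + (5/4)·R1
REF = 
  [  -4,    1,   -5]
  [   0,  9/4, -9/4]

Back-substitution:
x₂ = (-9/4) / (9/4) = -1
x₁ = (-5 - (1)(-1)) / (-4) = 1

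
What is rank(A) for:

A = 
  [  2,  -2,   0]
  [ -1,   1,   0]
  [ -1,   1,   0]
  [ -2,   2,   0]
rank(A) = 1

Row reduce:
R2 → R2 + (1/2)·R1
R3 → R3 + (1/2)·R1
R4 → R4 + (1)·R1
REF = 
  [  2,  -2,   0]
  [  0,   0,   0]
  [  0,   0,   0]
  [  0,   0,   0]
Pivot columns: 1 → 1 pivot.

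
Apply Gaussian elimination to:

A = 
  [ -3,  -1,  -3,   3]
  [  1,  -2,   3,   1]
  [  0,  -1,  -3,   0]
Row operations:
R2 → R2 + (1/3)·R1
R3 → R3 - (3/7)·R2

Resulting echelon form:
REF = 
  [   -3,    -1,    -3,     3]
  [    0,  -7/3,     2,     2]
  [    0,     0, -27/7,  -6/7]

Rank = 3 (number of non-zero pivot rows).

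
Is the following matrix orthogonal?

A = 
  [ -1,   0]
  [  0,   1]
Yes

AᵀA = 
  [  1,   0]
  [  0,   1]
= I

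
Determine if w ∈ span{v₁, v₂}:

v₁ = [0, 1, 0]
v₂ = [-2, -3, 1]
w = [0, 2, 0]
Yes

Form the augmented matrix and row-reduce:
[v₁|v₂|w] = 
  [  0,  -2,   0]
  [  1,  -3,   2]
  [  0,   1,   0]
Swap R1 ↔ R2
R3 → R3 + (1/2)·R2
REF = 
  [  1,  -3,   2]
  [  0,  -2,   0]
  [  0,   0,   0]

No row of the form [0 0 | nonzero], so the system is consistent. Back-substitution gives c₁ = 2, c₂ = 0: w = (2)·v₁ + (0)·v₂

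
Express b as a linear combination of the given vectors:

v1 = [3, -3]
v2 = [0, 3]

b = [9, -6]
c1 = 3, c2 = 1

b = 3·v1 + 1·v2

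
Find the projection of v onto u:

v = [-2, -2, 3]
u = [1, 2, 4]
proj_u(v) = [2/7, 4/7, 8/7]

v·u = (-2)(1) + (-2)(2) + (3)(4) = 6
u·u = (1)² + (2)² + (4)² = 21
proj_u(v) = (v·u / u·u) × u = (6/21) × u = (2/7) × u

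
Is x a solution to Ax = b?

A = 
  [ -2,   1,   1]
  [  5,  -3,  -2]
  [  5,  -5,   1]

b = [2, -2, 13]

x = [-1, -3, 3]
Yes

Ax = [2, -2, 13] = b ✓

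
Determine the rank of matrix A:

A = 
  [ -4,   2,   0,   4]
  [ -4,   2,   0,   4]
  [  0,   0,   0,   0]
rank(A) = 1

Row reduce:
R2 → R2 - (1)·R1
REF = 
  [ -4,   2,   0,   4]
  [  0,   0,   0,   0]
  [  0,   0,   0,   0]
Pivot columns: 1 → 1 pivot.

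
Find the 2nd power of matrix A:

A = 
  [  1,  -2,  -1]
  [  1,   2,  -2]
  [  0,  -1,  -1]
A² = A·A:
A²[1,1] = (1)(1) + (-2)(1) + (-1)(0) = -1
A²[1,2] = (1)(-2) + (-2)(2) + (-1)(-1) = -5
A²[1,3] = (1)(-1) + (-2)(-2) + (-1)(-1) = 4
A²[2,1] = (1)(1) + (2)(1) + (-2)(0) = 3
A²[2,2] = (1)(-2) + (2)(2) + (-2)(-1) = 4
A²[2,3] = (1)(-1) + (2)(-2) + (-2)(-1) = -3
A²[3,1] = (0)(1) + (-1)(1) + (-1)(0) = -1
A²[3,2] = (0)(-2) + (-1)(2) + (-1)(-1) = -1
A²[3,3] = (0)(-1) + (-1)(-2) + (-1)(-1) = 3
A² = 
  [ -1,  -5,   4]
  [  3,   4,  -3]
  [ -1,  -1,   3]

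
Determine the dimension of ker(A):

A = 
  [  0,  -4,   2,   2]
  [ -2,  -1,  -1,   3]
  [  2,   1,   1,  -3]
nullity(A) = 2

Row reduce:
Swap R1 ↔ R2
R3 → R3 + (1)·R1
REF = 
  [ -2,  -1,  -1,   3]
  [  0,  -4,   2,   2]
  [  0,   0,   0,   0]
Pivot columns: 1, 2 → 2 pivots.
rank(A) = 2, so nullity(A) = 4 - 2 = 2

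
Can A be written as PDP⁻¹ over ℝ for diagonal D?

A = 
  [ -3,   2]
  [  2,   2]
Yes

tr(A) = -1, det(A) = -10
Characteristic polynomial: λ² - tr(A)λ + det(A) = λ² + λ - 10
λ² + λ - 10 = 0  ⇒  λ = (-1 ± √((1)² - 4·(-10)))/2 = (-1 ± √(41))/2
  = (-1 + √41)/2,  (-1 - √41)/2
Eigenvalues: (-1 + √41)/2, (-1 - √41)/2  (≈ 2.702, -3.702)
The two irrational eigenvalues are distinct (simple), so each has alg. mult. = geom. mult. = 1.
Sum of geometric multiplicities equals n, so A has n independent eigenvectors.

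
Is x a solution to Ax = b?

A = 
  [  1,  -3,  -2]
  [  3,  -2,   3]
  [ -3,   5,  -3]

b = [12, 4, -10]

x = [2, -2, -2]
Yes

Ax = [12, 4, -10] = b ✓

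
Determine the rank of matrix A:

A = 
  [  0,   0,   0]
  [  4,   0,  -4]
Row reduce:
Swap R1 ↔ R2
REF = 
  [  4,   0,  -4]
  [  0,   0,   0]
Pivot columns: 1 → 1 pivot.

rank(A) = 1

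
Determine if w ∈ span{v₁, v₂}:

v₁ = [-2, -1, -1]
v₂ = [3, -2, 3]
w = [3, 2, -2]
No

Form the augmented matrix and row-reduce:
[v₁|v₂|w] = 
  [ -2,   3,   3]
  [ -1,  -2,   2]
  [ -1,   3,  -2]
R2 → R2 - (1/2)·R1
R3 → R3 - (1/2)·R1
R3 → R3 + (3/7)·R2
REF = 
  [   -2,     3,     3]
  [    0,  -7/2,   1/2]
  [    0,     0, -23/7]

Row 3 reads [0 0 | -23/7], i.e. 0 = -23/7, so the system is inconsistent and w ∉ span{v₁, v₂}.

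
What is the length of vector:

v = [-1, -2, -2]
3

||v||₂ = √((-1)² + (-2)² + (-2)²) = √9 = 3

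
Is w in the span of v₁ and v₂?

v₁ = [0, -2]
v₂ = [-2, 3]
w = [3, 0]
Yes

Form the augmented matrix and row-reduce:
[v₁|v₂|w] = 
  [  0,  -2,   3]
  [ -2,   3,   0]
Swap R1 ↔ R2
REF = 
  [ -2,   3,   0]
  [  0,  -2,   3]

No row of the form [0 0 | nonzero], so the system is consistent. Back-substitution gives c₁ = -9/4, c₂ = -3/2: w = (-9/4)·v₁ + (-3/2)·v₂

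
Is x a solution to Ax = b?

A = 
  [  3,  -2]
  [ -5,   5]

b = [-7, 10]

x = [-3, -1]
Yes

Ax = [-7, 10] = b ✓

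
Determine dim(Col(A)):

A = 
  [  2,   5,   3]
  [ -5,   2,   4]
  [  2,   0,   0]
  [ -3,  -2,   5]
Row reduce:
R2 → R2 + (5/2)·R1
R3 → R3 - (1)·R1
R4 → R4 + (3/2)·R1
R3 → R3 + (10/29)·R2
R4 → R4 - (11/29)·R2
R4 → R4 - (149/28)·R3
REF = 
  [    2,     5,     3]
  [    0,  29/2,  23/2]
  [    0,     0, 28/29]
  [    0,     0,     0]
Pivot columns: 1, 2, 3 → 3 pivots.
dim(Col(A)) = number of pivot columns = 3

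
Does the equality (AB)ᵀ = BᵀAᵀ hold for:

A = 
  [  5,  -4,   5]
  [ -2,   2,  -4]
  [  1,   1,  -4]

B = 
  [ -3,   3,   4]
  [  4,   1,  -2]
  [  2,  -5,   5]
Yes

(AB)ᵀ = 
  [-21,   6,  -7]
  [-14,  16,  24]
  [ 53, -32, -18]

BᵀAᵀ = 
  [-21,   6,  -7]
  [-14,  16,  24]
  [ 53, -32, -18]

Both sides are equal — this is the standard identity (AB)ᵀ = BᵀAᵀ, which holds for all A, B.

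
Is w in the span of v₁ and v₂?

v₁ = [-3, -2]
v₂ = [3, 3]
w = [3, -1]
Yes

Form the augmented matrix and row-reduce:
[v₁|v₂|w] = 
  [ -3,   3,   3]
  [ -2,   3,  -1]
R2 → R2 - (2/3)·R1
REF = 
  [ -3,   3,   3]
  [  0,   1,  -3]

No row of the form [0 0 | nonzero], so the system is consistent. Back-substitution gives c₁ = -4, c₂ = -3: w = (-4)·v₁ + (-3)·v₂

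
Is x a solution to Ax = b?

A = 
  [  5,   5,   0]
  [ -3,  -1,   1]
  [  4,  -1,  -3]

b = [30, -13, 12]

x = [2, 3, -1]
No

Ax = [25, -10, 8] ≠ b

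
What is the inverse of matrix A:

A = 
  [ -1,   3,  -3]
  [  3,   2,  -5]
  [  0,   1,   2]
det(A) = (-1)·((2)(2) - (-5)(1)) - (3)·((3)(2) - (-5)(0)) + (-3)·((3)(1) - (2)(0))
  = (-1)(9) - (3)(6) + (-3)(3)
  = -36
det(A) = -36 ≠ 0, so A is invertible.

Cofactors Cᵢⱼ = (-1)ⁱ⁺ʲ·Mᵢⱼ:
C = 
  [  9,  -6,   3]
  [ -9,  -2,   1]
  [ -9, -14, -11]

adj(A) = Cᵀ:
adj(A) = 
  [  9,  -9,  -9]
  [ -6,  -2, -14]
  [  3,   1, -11]

A⁻¹ = (-1/36) · adj(A):
A⁻¹ = 
  [ -1/4,   1/4,   1/4]
  [  1/6,  1/18,  7/18]
  [-1/12, -1/36, 11/36]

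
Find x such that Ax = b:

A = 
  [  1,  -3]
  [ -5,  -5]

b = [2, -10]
x = [2, 0]

Row reduce the augmented matrix [A|b]:
R2 → R2 + (5)·R1
REF = 
  [  1,  -3,   2]
  [  0, -20,   0]

Back-substitution:
x₂ = 0 / (-20) = 0
x₁ = (2 - (-3)(0)) / 1 = 2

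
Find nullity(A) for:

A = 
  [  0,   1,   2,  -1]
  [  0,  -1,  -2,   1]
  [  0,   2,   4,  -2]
nullity(A) = 3

Row reduce:
R2 → R2 + (1)·R1
R3 → R3 - (2)·R1
REF = 
  [  0,   1,   2,  -1]
  [  0,   0,   0,   0]
  [  0,   0,   0,   0]
Pivot columns: 2 → 1 pivot.
rank(A) = 1, so nullity(A) = 4 - 1 = 3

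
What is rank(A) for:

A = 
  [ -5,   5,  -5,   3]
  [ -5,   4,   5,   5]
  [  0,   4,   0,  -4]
rank(A) = 3

Row reduce:
R2 → R2 - (1)·R1
R3 → R3 + (4)·R2
REF = 
  [ -5,   5,  -5,   3]
  [  0,  -1,  10,   2]
  [  0,   0,  40,   4]
Pivot columns: 1, 2, 3 → 3 pivots.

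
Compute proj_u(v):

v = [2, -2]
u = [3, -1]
proj_u(v) = [12/5, -4/5]

v·u = (2)(3) + (-2)(-1) = 8
u·u = (3)² + (-1)² = 10
proj_u(v) = (v·u / u·u) × u = (8/10) × u = (4/5) × u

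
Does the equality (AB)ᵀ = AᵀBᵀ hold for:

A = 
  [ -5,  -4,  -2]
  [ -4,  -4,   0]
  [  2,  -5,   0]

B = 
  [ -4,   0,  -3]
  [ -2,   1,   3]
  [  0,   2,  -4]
No

(AB)ᵀ = 
  [ 28,  24,   2]
  [ -8,  -4,  -5]
  [ 11,   0, -21]

AᵀBᵀ = 
  [ 14,  12, -16]
  [ 31, -11,  12]
  [  8,   4,   0]

The two matrices differ, so (AB)ᵀ ≠ AᵀBᵀ in general. The correct identity is (AB)ᵀ = BᵀAᵀ.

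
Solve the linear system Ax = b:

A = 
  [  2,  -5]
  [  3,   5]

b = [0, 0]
x = [0, 0]

Row reduce the augmented matrix [A|b]:
R2 → R2 - (3/2)·R1
REF = 
  [   2,   -5,    0]
  [   0, 25/2,    0]

Back-substitution:
x₂ = 0 / (25/2) = 0
x₁ = (0 - (-5)(0)) / 2 = 0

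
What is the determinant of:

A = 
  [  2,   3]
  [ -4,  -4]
For a 2×2 matrix, det = ad - bc = (2)(-4) - (3)(-4) = 4

det(A) = 4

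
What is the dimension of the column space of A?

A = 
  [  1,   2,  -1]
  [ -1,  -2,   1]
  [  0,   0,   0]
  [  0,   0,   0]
dim(Col(A)) = 1

Row reduce:
R2 → R2 + (1)·R1
REF = 
  [  1,   2,  -1]
  [  0,   0,   0]
  [  0,   0,   0]
  [  0,   0,   0]
Pivot columns: 1 → 1 pivot.
dim(Col(A)) = number of pivot columns = 1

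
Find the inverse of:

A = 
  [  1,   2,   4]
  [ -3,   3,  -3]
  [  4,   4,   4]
det(A) = (1)·((3)(4) - (-3)(4)) - (2)·((-3)(4) - (-3)(4)) + (4)·((-3)(4) - (3)(4))
  = (1)(24) - (2)(0) + (4)(-24)
  = -72
det(A) = -72 ≠ 0, so A is invertible.

Cofactors Cᵢⱼ = (-1)ⁱ⁺ʲ·Mᵢⱼ:
C = 
  [ 24,   0, -24]
  [  8, -12,   4]
  [-18,  -9,   9]

adj(A) = Cᵀ:
adj(A) = 
  [ 24,   8, -18]
  [  0, -12,  -9]
  [-24,   4,   9]

A⁻¹ = (-1/72) · adj(A):
A⁻¹ = 
  [ -1/3,  -1/9,   1/4]
  [    0,   1/6,   1/8]
  [  1/3, -1/18,  -1/8]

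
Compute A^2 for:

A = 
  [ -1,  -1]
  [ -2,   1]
A² = A·A:
A²[1,1] = (-1)(-1) + (-1)(-2) = 3
A²[1,2] = (-1)(-1) + (-1)(1) = 0
A²[2,1] = (-2)(-1) + (1)(-2) = 0
A²[2,2] = (-2)(-1) + (1)(1) = 3
A² = 
  [  3,   0]
  [  0,   3]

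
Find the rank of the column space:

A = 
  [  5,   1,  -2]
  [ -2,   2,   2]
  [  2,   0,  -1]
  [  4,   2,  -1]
Row reduce:
R2 → R2 + (2/5)·R1
R3 → R3 - (2/5)·R1
R4 → R4 - (4/5)·R1
R3 → R3 + (1/6)·R2
R4 → R4 - (1/2)·R2
REF = 
  [   5,    1,   -2]
  [   0, 12/5,  6/5]
  [   0,    0,    0]
  [   0,    0,    0]
Pivot columns: 1, 2 → 2 pivots.
dim(Col(A)) = number of pivot columns = 2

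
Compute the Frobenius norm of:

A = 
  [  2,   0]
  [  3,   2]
||A||_F = 4.123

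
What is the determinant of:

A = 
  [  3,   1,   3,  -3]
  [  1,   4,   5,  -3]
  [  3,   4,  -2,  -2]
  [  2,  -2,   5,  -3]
Cofactor expansion along row 1: det(A) = a₁₁M₁₁ - a₁₂M₁₂ + a₁₃M₁₃ - a₁₄M₁₄

M₁₁ = det[[4, 5, -3]; [4, -2, -2]; [-2, 5, -3]]
  = (4)·((-2)(-3) - (-2)(5)) - (5)·((4)(-3) - (-2)(-2)) + (-3)·((4)(5) - (-2)(-2))
  = (4)(16) - (5)(-16) + (-3)(16)
  = 96
M₁₂ = det[[1, 5, -3]; [3, -2, -2]; [2, 5, -3]]
  = (1)·((-2)(-3) - (-2)(5)) - (5)·((3)(-3) - (-2)(2)) + (-3)·((3)(5) - (-2)(2))
  = (1)(16) - (5)(-5) + (-3)(19)
  = -16
M₁₃ = det[[1, 4, -3]; [3, 4, -2]; [2, -2, -3]]
  = (1)·((4)(-3) - (-2)(-2)) - (4)·((3)(-3) - (-2)(2)) + (-3)·((3)(-2) - (4)(2))
  = (1)(-16) - (4)(-5) + (-3)(-14)
  = 46
M₁₄ = det[[1, 4, 5]; [3, 4, -2]; [2, -2, 5]]
  = (1)·((4)(5) - (-2)(-2)) - (4)·((3)(5) - (-2)(2)) + (5)·((3)(-2) - (4)(2))
  = (1)(16) - (4)(19) + (5)(-14)
  = -130

det(A) = (3)(96) - (1)(-16) + (3)(46) - (-3)(-130) = 52

det(A) = 52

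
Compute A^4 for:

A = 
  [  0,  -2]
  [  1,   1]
A^4 = 
  [  2,   6]
  [ -3,  -1]

A² = A·A:
A²[1,1] = (0)(0) + (-2)(1) = -2
A²[1,2] = (0)(-2) + (-2)(1) = -2
A²[2,1] = (1)(0) + (1)(1) = 1
A²[2,2] = (1)(-2) + (1)(1) = -1
A² = 
  [ -2,  -2]
  [  1,  -1]

A^3 = A^2·A:
A^3[1,1] = (-2)(0) + (-2)(1) = -2
A^3[1,2] = (-2)(-2) + (-2)(1) = 2
A^3[2,1] = (1)(0) + (-1)(1) = -1
A^3[2,2] = (1)(-2) + (-1)(1) = -3
A^3 = 
  [ -2,   2]
  [ -1,  -3]

A^4 = A^3·A:
A^4[1,1] = (-2)(0) + (2)(1) = 2
A^4[1,2] = (-2)(-2) + (2)(1) = 6
A^4[2,1] = (-1)(0) + (-3)(1) = -3
A^4[2,2] = (-1)(-2) + (-3)(1) = -1
A^4 = 
  [  2,   6]
  [ -3,  -1]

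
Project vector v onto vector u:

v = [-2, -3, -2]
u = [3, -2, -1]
v·u = (-2)(3) + (-3)(-2) + (-2)(-1) = 2
u·u = (3)² + (-2)² + (-1)² = 14
proj_u(v) = (v·u / u·u) × u = (2/14) × u = (1/7) × u

proj_u(v) = [3/7, -2/7, -1/7]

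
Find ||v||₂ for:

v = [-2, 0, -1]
2.236

||v||₂ = √((-2)² + (0)² + (-1)²) = √5 = 2.236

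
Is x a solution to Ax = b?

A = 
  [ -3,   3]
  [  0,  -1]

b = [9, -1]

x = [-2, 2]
No

Ax = [12, -2] ≠ b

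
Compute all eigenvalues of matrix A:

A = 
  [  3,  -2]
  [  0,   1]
tr(A) = 4, det(A) = 3
Characteristic polynomial: λ² - tr(A)λ + det(A) = λ² - 4λ + 3
λ² - 4λ + 3 = (λ - 1)(λ - 3)

λ = 3, 1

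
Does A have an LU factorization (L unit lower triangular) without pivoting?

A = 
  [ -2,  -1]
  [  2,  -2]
Yes.
A[1,1] = -2 ≠ 0, so Gaussian elimination proceeds without a row swap: multiplier ℓ₂₁ = (2)/(-2) = -1, and U[2,2] = -2 - (-1)(-1) = -3.
L = 
  [  1,   0]
  [ -1,   1]
U = 
  [ -2,  -1]
  [  0,  -3]
Check row 2 of LU: [(-1)(-2), (-1)(-1) + (-3)] = [2, -2] = row 2 of A ✓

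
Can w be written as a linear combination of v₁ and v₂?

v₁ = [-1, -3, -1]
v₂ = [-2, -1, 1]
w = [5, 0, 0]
No

Form the augmented matrix and row-reduce:
[v₁|v₂|w] = 
  [ -1,  -2,   5]
  [ -3,  -1,   0]
  [ -1,   1,   0]
R2 → R2 - (3)·R1
R3 → R3 - (1)·R1
R3 → R3 - (3/5)·R2
REF = 
  [ -1,  -2,   5]
  [  0,   5, -15]
  [  0,   0,   4]

Row 3 reads [0 0 | 4], i.e. 0 = 4, so the system is inconsistent and w ∉ span{v₁, v₂}.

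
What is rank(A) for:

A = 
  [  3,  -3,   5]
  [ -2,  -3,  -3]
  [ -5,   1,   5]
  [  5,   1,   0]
Row reduce:
R2 → R2 + (2/3)·R1
R3 → R3 + (5/3)·R1
R4 → R4 - (5/3)·R1
R3 → R3 - (4/5)·R2
R4 → R4 + (6/5)·R2
R4 → R4 + (17/28)·R3
REF = 
  [     3,     -3,      5]
  [     0,     -5,    1/3]
  [     0,      0, 196/15]
  [     0,      0,      0]
Pivot columns: 1, 2, 3 → 3 pivots.

rank(A) = 3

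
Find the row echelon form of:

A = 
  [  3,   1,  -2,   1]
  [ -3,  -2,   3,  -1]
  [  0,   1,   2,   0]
Row operations:
R2 → R2 + (1)·R1
R3 → R3 + (1)·R2

Resulting echelon form:
REF = 
  [  3,   1,  -2,   1]
  [  0,  -1,   1,   0]
  [  0,   0,   3,   0]

Rank = 3 (number of non-zero pivot rows).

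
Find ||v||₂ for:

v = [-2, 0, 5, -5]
7.348

||v||₂ = √((-2)² + (0)² + (5)² + (-5)²) = √54 = 7.348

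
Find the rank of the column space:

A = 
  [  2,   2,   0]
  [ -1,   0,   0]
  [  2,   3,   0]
Row reduce:
R2 → R2 + (1/2)·R1
R3 → R3 - (1)·R1
R3 → R3 - (1)·R2
REF = 
  [  2,   2,   0]
  [  0,   1,   0]
  [  0,   0,   0]
Pivot columns: 1, 2 → 2 pivots.
dim(Col(A)) = number of pivot columns = 2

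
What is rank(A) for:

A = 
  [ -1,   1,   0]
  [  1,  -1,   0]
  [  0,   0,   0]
Row reduce:
R2 → R2 + (1)·R1
REF = 
  [ -1,   1,   0]
  [  0,   0,   0]
  [  0,   0,   0]
Pivot columns: 1 → 1 pivot.

rank(A) = 1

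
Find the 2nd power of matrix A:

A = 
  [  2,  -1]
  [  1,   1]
A² = A·A:
A²[1,1] = (2)(2) + (-1)(1) = 3
A²[1,2] = (2)(-1) + (-1)(1) = -3
A²[2,1] = (1)(2) + (1)(1) = 3
A²[2,2] = (1)(-1) + (1)(1) = 0
A² = 
  [  3,  -3]
  [  3,   0]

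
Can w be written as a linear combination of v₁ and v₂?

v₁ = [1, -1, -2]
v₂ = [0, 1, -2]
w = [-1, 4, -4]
Yes

Form the augmented matrix and row-reduce:
[v₁|v₂|w] = 
  [  1,   0,  -1]
  [ -1,   1,   4]
  [ -2,  -2,  -4]
R2 → R2 + (1)·R1
R3 → R3 + (2)·R1
R3 → R3 + (2)·R2
REF = 
  [  1,   0,  -1]
  [  0,   1,   3]
  [  0,   0,   0]

No row of the form [0 0 | nonzero], so the system is consistent. Back-substitution gives c₁ = -1, c₂ = 3: w = (-1)·v₁ + (3)·v₂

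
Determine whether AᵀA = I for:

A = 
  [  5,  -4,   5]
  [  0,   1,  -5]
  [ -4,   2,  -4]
No

AᵀA = 
  [ 41, -28,  41]
  [-28,  21, -33]
  [ 41, -33,  66]
≠ I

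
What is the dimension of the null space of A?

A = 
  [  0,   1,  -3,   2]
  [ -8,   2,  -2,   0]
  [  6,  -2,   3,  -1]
nullity(A) = 2

Row reduce:
Swap R1 ↔ R2
R3 → R3 + (3/4)·R1
R3 → R3 + (1/2)·R2
REF = 
  [ -8,   2,  -2,   0]
  [  0,   1,  -3,   2]
  [  0,   0,   0,   0]
Pivot columns: 1, 2 → 2 pivots.
rank(A) = 2, so nullity(A) = 4 - 2 = 2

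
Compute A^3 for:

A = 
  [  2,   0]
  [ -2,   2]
A² = A·A:
A²[1,1] = (2)(2) + (0)(-2) = 4
A²[1,2] = (2)(0) + (0)(2) = 0
A²[2,1] = (-2)(2) + (2)(-2) = -8
A²[2,2] = (-2)(0) + (2)(2) = 4
A² = 
  [  4,   0]
  [ -8,   4]

A^3 = A^2·A:
A^3[1,1] = (4)(2) + (0)(-2) = 8
A^3[1,2] = (4)(0) + (0)(2) = 0
A^3[2,1] = (-8)(2) + (4)(-2) = -24
A^3[2,2] = (-8)(0) + (4)(2) = 8
A^3 = 
  [  8,   0]
  [-24,   8]

Therefore
A^3 = 
  [  8,   0]
  [-24,   8]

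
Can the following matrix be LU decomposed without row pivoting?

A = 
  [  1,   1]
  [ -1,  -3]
Yes.
A[1,1] = 1 ≠ 0, so Gaussian elimination proceeds without a row swap: multiplier ℓ₂₁ = (-1)/(1) = -1, and U[2,2] = -3 - (-1)(1) = -2.
L = 
  [  1,   0]
  [ -1,   1]
U = 
  [  1,   1]
  [  0,  -2]
Check row 2 of LU: [(-1)(1), (-1)(1) + (-2)] = [-1, -3] = row 2 of A ✓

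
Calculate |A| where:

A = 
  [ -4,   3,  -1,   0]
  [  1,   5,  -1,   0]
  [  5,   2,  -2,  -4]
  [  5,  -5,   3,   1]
Cofactor expansion along row 1: det(A) = a₁₁M₁₁ - a₁₂M₁₂ + a₁₃M₁₃ - a₁₄M₁₄

M₁₁ = det[[5, -1, 0]; [2, -2, -4]; [-5, 3, 1]]
  = (5)·((-2)(1) - (-4)(3)) - (-1)·((2)(1) - (-4)(-5)) + (0)·((2)(3) - (-2)(-5))
  = (5)(10) - (-1)(-18) + (0)(-4)
  = 32
M₁₂ = det[[1, -1, 0]; [5, -2, -4]; [5, 3, 1]]
  = (1)·((-2)(1) - (-4)(3)) - (-1)·((5)(1) - (-4)(5)) + (0)·((5)(3) - (-2)(5))
  = (1)(10) - (-1)(25) + (0)(25)
  = 35
M₁₃ = det[[1, 5, 0]; [5, 2, -4]; [5, -5, 1]]
  = (1)·((2)(1) - (-4)(-5)) - (5)·((5)(1) - (-4)(5)) + (0)·((5)(-5) - (2)(5))
  = (1)(-18) - (5)(25) + (0)(-35)
  = -143
M₁₄ = det[[1, 5, -1]; [5, 2, -2]; [5, -5, 3]]
  = (1)·((2)(3) - (-2)(-5)) - (5)·((5)(3) - (-2)(5)) + (-1)·((5)(-5) - (2)(5))
  = (1)(-4) - (5)(25) + (-1)(-35)
  = -94

det(A) = (-4)(32) - (3)(35) + (-1)(-143) - (0)(-94) = -90

det(A) = -90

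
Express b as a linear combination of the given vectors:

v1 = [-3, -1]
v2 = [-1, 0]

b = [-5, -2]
c1 = 2, c2 = -1

b = 2·v1 + -1·v2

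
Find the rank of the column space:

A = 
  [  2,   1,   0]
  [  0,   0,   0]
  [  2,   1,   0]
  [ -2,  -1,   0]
Row reduce:
R3 → R3 - (1)·R1
R4 → R4 + (1)·R1
REF = 
  [  2,   1,   0]
  [  0,   0,   0]
  [  0,   0,   0]
  [  0,   0,   0]
Pivot columns: 1 → 1 pivot.
dim(Col(A)) = number of pivot columns = 1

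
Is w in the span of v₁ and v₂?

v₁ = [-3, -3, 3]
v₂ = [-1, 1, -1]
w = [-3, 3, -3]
Yes

Form the augmented matrix and row-reduce:
[v₁|v₂|w] = 
  [ -3,  -1,  -3]
  [ -3,   1,   3]
  [  3,  -1,  -3]
R2 → R2 - (1)·R1
R3 → R3 + (1)·R1
R3 → R3 + (1)·R2
REF = 
  [ -3,  -1,  -3]
  [  0,   2,   6]
  [  0,   0,   0]

No row of the form [0 0 | nonzero], so the system is consistent. Back-substitution gives c₁ = 0, c₂ = 3: w = (0)·v₁ + (3)·v₂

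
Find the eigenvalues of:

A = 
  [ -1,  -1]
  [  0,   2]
tr(A) = 1, det(A) = -2
Characteristic polynomial: λ² - tr(A)λ + det(A) = λ² - λ - 2
λ² - λ - 2 = (λ + 1)(λ - 2)

λ = 2, -1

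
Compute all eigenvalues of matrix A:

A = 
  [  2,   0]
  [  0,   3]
tr(A) = 5, det(A) = 6
Characteristic polynomial: λ² - tr(A)λ + det(A) = λ² - 5λ + 6
λ² - 5λ + 6 = (λ - 2)(λ - 3)

λ = 3, 2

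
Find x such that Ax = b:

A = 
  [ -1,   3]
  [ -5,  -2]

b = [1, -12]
x = [2, 1]

Row reduce the augmented matrix [A|b]:
R2 → R2 - (5)·R1
REF = 
  [ -1,   3,   1]
  [  0, -17, -17]

Back-substitution:
x₂ = (-17) / (-17) = 1
x₁ = (1 - (3)(1)) / (-1) = 2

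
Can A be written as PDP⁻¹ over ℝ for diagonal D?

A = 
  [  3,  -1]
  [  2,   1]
No

tr(A) = 4, det(A) = 5
Characteristic polynomial: λ² - tr(A)λ + det(A) = λ² - 4λ + 5
λ² - 4λ + 5 = 0  ⇒  λ = (4 ± √((-4)² - 4·(5)))/2 = (4 ± √(-4))/2
  = 2 + i,  2 - i
Eigenvalues: 2 + i, 2 - i  (≈ 2 + 1i, 2 - 1i)
Has complex eigenvalues (not diagonalizable over ℝ).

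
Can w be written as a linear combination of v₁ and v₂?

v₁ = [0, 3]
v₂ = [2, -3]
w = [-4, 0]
Yes

Form the augmented matrix and row-reduce:
[v₁|v₂|w] = 
  [  0,   2,  -4]
  [  3,  -3,   0]
Swap R1 ↔ R2
REF = 
  [  3,  -3,   0]
  [  0,   2,  -4]

No row of the form [0 0 | nonzero], so the system is consistent. Back-substitution gives c₁ = -2, c₂ = -2: w = (-2)·v₁ + (-2)·v₂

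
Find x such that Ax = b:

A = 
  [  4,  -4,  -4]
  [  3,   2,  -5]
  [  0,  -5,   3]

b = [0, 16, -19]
Row reduce the augmented matrix [A|b]:
R2 → R2 - (3/4)·R1
R3 → R3 + (1)·R2
REF = 
  [  4,  -4,  -4,   0]
  [  0,   5,  -2,  16]
  [  0,   0,   1,  -3]

Back-substitution:
x₃ = (-3) / 1 = -3
x₂ = (16 - (-2)(-3)) / 5 = 2
x₁ = (0 - (-4)(2) - (-4)(-3)) / 4 = -1

x = [-1, 2, -3]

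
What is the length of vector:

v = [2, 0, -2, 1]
3

||v||₂ = √((2)² + (0)² + (-2)² + (1)²) = √9 = 3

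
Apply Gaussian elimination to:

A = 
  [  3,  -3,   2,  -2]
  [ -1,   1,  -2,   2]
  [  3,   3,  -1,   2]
Row operations:
R2 → R2 + (1/3)·R1
R3 → R3 - (1)·R1
Swap R2 ↔ R3

Resulting echelon form:
REF = 
  [   3,   -3,    2,   -2]
  [   0,    6,   -3,    4]
  [   0,    0, -4/3,  4/3]

Rank = 3 (number of non-zero pivot rows).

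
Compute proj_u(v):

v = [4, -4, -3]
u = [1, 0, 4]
proj_u(v) = [-8/17, 0, -32/17]

v·u = (4)(1) + (-4)(0) + (-3)(4) = -8
u·u = (1)² + (0)² + (4)² = 17
proj_u(v) = (v·u / u·u) × u = (-8/17) × u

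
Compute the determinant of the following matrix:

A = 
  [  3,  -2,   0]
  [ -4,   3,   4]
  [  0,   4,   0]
Cofactor expansion along row 1:
det(A) = (3)·((3)(0) - (4)(4)) - (-2)·((-4)(0) - (4)(0)) + (0)·((-4)(4) - (3)(0))
  = (3)(-16) - (-2)(0) + (0)(-16)
  = -48

det(A) = -48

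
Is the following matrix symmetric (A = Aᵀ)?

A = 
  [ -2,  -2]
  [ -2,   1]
Yes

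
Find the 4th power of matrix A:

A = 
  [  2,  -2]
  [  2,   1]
A^4 = 
  [-36,  18]
  [-18, -27]

A² = A·A:
A²[1,1] = (2)(2) + (-2)(2) = 0
A²[1,2] = (2)(-2) + (-2)(1) = -6
A²[2,1] = (2)(2) + (1)(2) = 6
A²[2,2] = (2)(-2) + (1)(1) = -3
A² = 
  [  0,  -6]
  [  6,  -3]

A^3 = A^2·A:
A^3[1,1] = (0)(2) + (-6)(2) = -12
A^3[1,2] = (0)(-2) + (-6)(1) = -6
A^3[2,1] = (6)(2) + (-3)(2) = 6
A^3[2,2] = (6)(-2) + (-3)(1) = -15
A^3 = 
  [-12,  -6]
  [  6, -15]

A^4 = A^3·A:
A^4[1,1] = (-12)(2) + (-6)(2) = -36
A^4[1,2] = (-12)(-2) + (-6)(1) = 18
A^4[2,1] = (6)(2) + (-15)(2) = -18
A^4[2,2] = (6)(-2) + (-15)(1) = -27
A^4 = 
  [-36,  18]
  [-18, -27]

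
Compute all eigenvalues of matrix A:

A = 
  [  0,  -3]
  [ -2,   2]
tr(A) = 2, det(A) = -6
Characteristic polynomial: λ² - tr(A)λ + det(A) = λ² - 2λ - 6
λ² - 2λ - 6 = 0  ⇒  λ = (2 ± √((-2)² - 4·(-6)))/2 = (2 ± √(28))/2
  = 1 + √7,  1 - √7

λ = 1 + √7, 1 - √7  (≈ 3.646, -1.646)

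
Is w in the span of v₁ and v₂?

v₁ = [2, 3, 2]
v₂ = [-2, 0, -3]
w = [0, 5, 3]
No

Form the augmented matrix and row-reduce:
[v₁|v₂|w] = 
  [  2,  -2,   0]
  [  3,   0,   5]
  [  2,  -3,   3]
R2 → R2 - (3/2)·R1
R3 → R3 - (1)·R1
R3 → R3 + (1/3)·R2
REF = 
  [   2,   -2,    0]
  [   0,    3,    5]
  [   0,    0, 14/3]

Row 3 reads [0 0 | 14/3], i.e. 0 = 14/3, so the system is inconsistent and w ∉ span{v₁, v₂}.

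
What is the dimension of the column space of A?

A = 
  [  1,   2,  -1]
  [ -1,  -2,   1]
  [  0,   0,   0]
dim(Col(A)) = 1

Row reduce:
R2 → R2 + (1)·R1
REF = 
  [  1,   2,  -1]
  [  0,   0,   0]
  [  0,   0,   0]
Pivot columns: 1 → 1 pivot.
dim(Col(A)) = number of pivot columns = 1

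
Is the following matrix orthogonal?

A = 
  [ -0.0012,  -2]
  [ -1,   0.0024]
No

AᵀA = 
  [  1,   0]
  [  0,   4]
≠ I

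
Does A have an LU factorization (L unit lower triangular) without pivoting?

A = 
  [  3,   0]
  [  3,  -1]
Yes.
A[1,1] = 3 ≠ 0, so Gaussian elimination proceeds without a row swap: multiplier ℓ₂₁ = (3)/(3) = 1, and U[2,2] = -1 - (1)(0) = -1.
L = 
  [  1,   0]
  [  1,   1]
U = 
  [  3,   0]
  [  0,  -1]
Check row 2 of LU: [(1)(3), (1)(0) + (-1)] = [3, -1] = row 2 of A ✓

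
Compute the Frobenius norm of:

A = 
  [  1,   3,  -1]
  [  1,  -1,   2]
||A||_F = 4.123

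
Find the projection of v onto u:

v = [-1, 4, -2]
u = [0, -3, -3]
v·u = (-1)(0) + (4)(-3) + (-2)(-3) = -6
u·u = (0)² + (-3)² + (-3)² = 18
proj_u(v) = (v·u / u·u) × u = (-6/18) × u = (-1/3) × u

proj_u(v) = [0, 1, 1]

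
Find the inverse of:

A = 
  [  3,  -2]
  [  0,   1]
det(A) = (3)(1) - (-2)(0) = 3
For a 2×2 matrix, A⁻¹ = (1/det(A)) · [[d, -b], [-c, a]]
    = (1/3) · [[1, 2], [0, 3]]

A⁻¹ = 
  [1/3, 2/3]
  [  0,   1]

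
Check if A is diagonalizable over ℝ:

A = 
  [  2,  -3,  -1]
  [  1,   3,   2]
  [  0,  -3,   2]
No

Characteristic polynomial: det(λI - A) = λ³ - 7λ² + 25λ - 33
By the rational root theorem any rational root is an integer dividing 33; none of those is a root, so p(λ) has no rational roots and hence (being an irreducible cubic) no repeated roots.
Discriminant of the cubic: Δ = -2604
Δ < 0 ⇒ one real eigenvalue and a complex-conjugate pair: λ ≈ 2.329 + 2.944i, 2.329 - 2.944i, 2.342
Has complex eigenvalues (not diagonalizable over ℝ).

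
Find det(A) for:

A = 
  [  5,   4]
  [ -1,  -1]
For a 2×2 matrix, det = ad - bc = (5)(-1) - (4)(-1) = -1

det(A) = -1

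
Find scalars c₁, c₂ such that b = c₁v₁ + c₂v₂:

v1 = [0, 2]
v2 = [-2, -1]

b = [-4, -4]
c1 = -1, c2 = 2

b = -1·v1 + 2·v2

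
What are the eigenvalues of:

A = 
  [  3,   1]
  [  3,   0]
λ = (3 + √21)/2, (3 - √21)/2  (≈ 3.791, -0.7913)

tr(A) = 3, det(A) = -3
Characteristic polynomial: λ² - tr(A)λ + det(A) = λ² - 3λ - 3
λ² - 3λ - 3 = 0  ⇒  λ = (3 ± √((-3)² - 4·(-3)))/2 = (3 ± √(21))/2
  = (3 + √21)/2,  (3 - √21)/2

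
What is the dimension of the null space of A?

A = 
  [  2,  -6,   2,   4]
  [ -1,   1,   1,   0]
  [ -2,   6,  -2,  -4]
nullity(A) = 2

Row reduce:
R2 → R2 + (1/2)·R1
R3 → R3 + (1)·R1
REF = 
  [  2,  -6,   2,   4]
  [  0,  -2,   2,   2]
  [  0,   0,   0,   0]
Pivot columns: 1, 2 → 2 pivots.
rank(A) = 2, so nullity(A) = 4 - 2 = 2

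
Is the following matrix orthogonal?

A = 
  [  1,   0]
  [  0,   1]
Yes

AᵀA = 
  [  1,   0]
  [  0,   1]
= I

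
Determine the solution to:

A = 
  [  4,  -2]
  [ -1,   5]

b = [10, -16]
Row reduce the augmented matrix [A|b]:
R2 → R2 + (1/4)·R1
REF = 
  [    4,    -2,    10]
  [    0,   9/2, -27/2]

Back-substitution:
x₂ = (-27/2) / (9/2) = -3
x₁ = (10 - (-2)(-3)) / 4 = 1

x = [1, -3]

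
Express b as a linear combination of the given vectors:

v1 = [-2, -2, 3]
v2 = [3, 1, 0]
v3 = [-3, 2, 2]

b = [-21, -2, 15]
c1 = 3, c2 = -2, c3 = 3

b = 3·v1 + -2·v2 + 3·v3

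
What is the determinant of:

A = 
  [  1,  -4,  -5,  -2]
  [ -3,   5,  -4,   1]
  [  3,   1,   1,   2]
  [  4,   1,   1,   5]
342

Cofactor expansion along row 1: det(A) = a₁₁M₁₁ - a₁₂M₁₂ + a₁₃M₁₃ - a₁₄M₁₄

M₁₁ = det[[5, -4, 1]; [1, 1, 2]; [1, 1, 5]]
  = (5)·((1)(5) - (2)(1)) - (-4)·((1)(5) - (2)(1)) + (1)·((1)(1) - (1)(1))
  = (5)(3) - (-4)(3) + (1)(0)
  = 27
M₁₂ = det[[-3, -4, 1]; [3, 1, 2]; [4, 1, 5]]
  = (-3)·((1)(5) - (2)(1)) - (-4)·((3)(5) - (2)(4)) + (1)·((3)(1) - (1)(4))
  = (-3)(3) - (-4)(7) + (1)(-1)
  = 18
M₁₃ = det[[-3, 5, 1]; [3, 1, 2]; [4, 1, 5]]
  = (-3)·((1)(5) - (2)(1)) - (5)·((3)(5) - (2)(4)) + (1)·((3)(1) - (1)(4))
  = (-3)(3) - (5)(7) + (1)(-1)
  = -45
M₁₄ = det[[-3, 5, -4]; [3, 1, 1]; [4, 1, 1]]
  = (-3)·((1)(1) - (1)(1)) - (5)·((3)(1) - (1)(4)) + (-4)·((3)(1) - (1)(4))
  = (-3)(0) - (5)(-1) + (-4)(-1)
  = 9

det(A) = (1)(27) - (-4)(18) + (-5)(-45) - (-2)(9) = 342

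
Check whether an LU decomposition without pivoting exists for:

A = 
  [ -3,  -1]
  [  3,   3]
Yes.
A[1,1] = -3 ≠ 0, so Gaussian elimination proceeds without a row swap: multiplier ℓ₂₁ = (3)/(-3) = -1, and U[2,2] = 3 - (-1)(-1) = 2.
L = 
  [  1,   0]
  [ -1,   1]
U = 
  [ -3,  -1]
  [  0,   2]
Check row 2 of LU: [(-1)(-3), (-1)(-1) + 2] = [3, 3] = row 2 of A ✓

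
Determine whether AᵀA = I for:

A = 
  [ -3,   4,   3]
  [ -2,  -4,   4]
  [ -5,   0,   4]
No

AᵀA = 
  [ 38,  -4, -37]
  [ -4,  32,  -4]
  [-37,  -4,  41]
≠ I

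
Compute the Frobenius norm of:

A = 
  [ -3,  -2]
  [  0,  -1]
||A||_F = 3.742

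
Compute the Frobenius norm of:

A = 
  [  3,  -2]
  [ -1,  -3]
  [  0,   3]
||A||_F = 5.657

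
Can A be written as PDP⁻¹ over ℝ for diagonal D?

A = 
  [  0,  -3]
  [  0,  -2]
Yes

tr(A) = -2, det(A) = 0
Characteristic polynomial: λ² - tr(A)λ + det(A) = λ² + 2λ
λ² + 2λ = λ(λ + 2)
Eigenvalues: 0, -2
λ=-2: alg. mult. = 1, geom. mult. = 2 - rank(A - (-2)I) = 2 - 1 = 1
λ=0: alg. mult. = 1, geom. mult. = 2 - rank(A - (0)I) = 2 - 1 = 1
Sum of geometric multiplicities equals n, so A has n independent eigenvectors.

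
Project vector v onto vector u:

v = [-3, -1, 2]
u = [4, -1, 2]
proj_u(v) = [-4/3, 1/3, -2/3]

v·u = (-3)(4) + (-1)(-1) + (2)(2) = -7
u·u = (4)² + (-1)² + (2)² = 21
proj_u(v) = (v·u / u·u) × u = (-7/21) × u = (-1/3) × u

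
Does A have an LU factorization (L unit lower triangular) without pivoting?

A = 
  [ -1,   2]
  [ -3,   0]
Yes.
A[1,1] = -1 ≠ 0, so Gaussian elimination proceeds without a row swap: multiplier ℓ₂₁ = (-3)/(-1) = 3, and U[2,2] = 0 - (3)(2) = -6.
L = 
  [  1,   0]
  [  3,   1]
U = 
  [ -1,   2]
  [  0,  -6]
Check row 2 of LU: [(3)(-1), (3)(2) + (-6)] = [-3, 0] = row 2 of A ✓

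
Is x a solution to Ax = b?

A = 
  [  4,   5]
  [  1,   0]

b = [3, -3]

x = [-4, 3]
No

Ax = [-1, -4] ≠ b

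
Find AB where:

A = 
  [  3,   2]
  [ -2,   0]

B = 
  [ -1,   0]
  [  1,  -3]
A is 2×2 and B is 2×2, so AB is 2×2. Each entry is (row of A)·(column of B):
AB[1,1] = (3)(-1) + (2)(1) = -1
AB[1,2] = (3)(0) + (2)(-3) = -6
AB[2,1] = (-2)(-1) + (0)(1) = 2
AB[2,2] = (-2)(0) + (0)(-3) = 0

AB = 
  [ -1,  -6]
  [  2,   0]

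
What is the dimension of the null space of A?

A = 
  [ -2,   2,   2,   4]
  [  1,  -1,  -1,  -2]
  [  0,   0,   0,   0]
nullity(A) = 3

Row reduce:
R2 → R2 + (1/2)·R1
REF = 
  [ -2,   2,   2,   4]
  [  0,   0,   0,   0]
  [  0,   0,   0,   0]
Pivot columns: 1 → 1 pivot.
rank(A) = 1, so nullity(A) = 4 - 1 = 3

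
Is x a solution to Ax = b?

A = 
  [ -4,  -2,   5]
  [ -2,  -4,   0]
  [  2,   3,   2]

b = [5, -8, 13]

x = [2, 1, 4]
No

Ax = [10, -8, 15] ≠ b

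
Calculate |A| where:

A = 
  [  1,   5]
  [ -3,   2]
17

For a 2×2 matrix, det = ad - bc = (1)(2) - (5)(-3) = 17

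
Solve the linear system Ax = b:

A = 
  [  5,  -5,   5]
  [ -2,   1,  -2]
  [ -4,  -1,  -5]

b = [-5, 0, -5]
x = [2, 2, -1]

Row reduce the augmented matrix [A|b]:
R2 → R2 + (2/5)·R1
R3 → R3 + (4/5)·R1
R3 → R3 - (5)·R2
REF = 
  [  5,  -5,   5,  -5]
  [  0,  -1,   0,  -2]
  [  0,   0,  -1,   1]

Back-substitution:
x₃ = 1 / (-1) = -1
x₂ = (-2 - (0)(-1)) / (-1) = 2
x₁ = (-5 - (-5)(2) - (5)(-1)) / 5 = 2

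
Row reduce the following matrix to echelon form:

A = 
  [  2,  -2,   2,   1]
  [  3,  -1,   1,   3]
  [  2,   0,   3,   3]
Row operations:
R2 → R2 - (3/2)·R1
R3 → R3 - (1)·R1
R3 → R3 - (1)·R2

Resulting echelon form:
REF = 
  [  2,  -2,   2,   1]
  [  0,   2,  -2, 3/2]
  [  0,   0,   3, 1/2]

Rank = 3 (number of non-zero pivot rows).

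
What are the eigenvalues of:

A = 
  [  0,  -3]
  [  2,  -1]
λ = (-1 + i√23)/2, (-1 - i√23)/2  (≈ -0.5 + 2.398i, -0.5 - 2.398i)

tr(A) = -1, det(A) = 6
Characteristic polynomial: λ² - tr(A)λ + det(A) = λ² + λ + 6
λ² + λ + 6 = 0  ⇒  λ = (-1 ± √((1)² - 4·(6)))/2 = (-1 ± √(-23))/2
  = (-1 + i√23)/2,  (-1 - i√23)/2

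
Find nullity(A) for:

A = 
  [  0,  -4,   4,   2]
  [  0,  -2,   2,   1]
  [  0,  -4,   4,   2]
nullity(A) = 3

Row reduce:
R2 → R2 - (1/2)·R1
R3 → R3 - (1)·R1
REF = 
  [  0,  -4,   4,   2]
  [  0,   0,   0,   0]
  [  0,   0,   0,   0]
Pivot columns: 2 → 1 pivot.
rank(A) = 1, so nullity(A) = 4 - 1 = 3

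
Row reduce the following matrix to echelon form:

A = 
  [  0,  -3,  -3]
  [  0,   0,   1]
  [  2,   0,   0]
Row operations:
Swap R1 ↔ R3
Swap R2 ↔ R3

Resulting echelon form:
REF = 
  [  2,   0,   0]
  [  0,  -3,  -3]
  [  0,   0,   1]

Rank = 3 (number of non-zero pivot rows).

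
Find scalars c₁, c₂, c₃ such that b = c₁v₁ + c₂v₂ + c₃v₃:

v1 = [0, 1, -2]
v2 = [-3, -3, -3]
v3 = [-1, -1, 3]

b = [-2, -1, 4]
c1 = 1, c2 = 0, c3 = 2

b = 1·v1 + 0·v2 + 2·v3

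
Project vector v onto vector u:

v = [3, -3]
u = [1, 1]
v·u = (3)(1) + (-3)(1) = 0
u·u = (1)² + (1)² = 2
proj_u(v) = (v·u / u·u) × u = (0/2) × u = (0) × u

proj_u(v) = [0, 0]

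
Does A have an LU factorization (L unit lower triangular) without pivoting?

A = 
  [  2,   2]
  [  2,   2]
Yes.
A[1,1] = 2 ≠ 0, so Gaussian elimination proceeds without a row swap: multiplier ℓ₂₁ = (2)/(2) = 1, and U[2,2] = 2 - (1)(2) = 0.
L = 
  [  1,   0]
  [  1,   1]
U = 
  [  2,   2]
  [  0,   0]
Check row 2 of LU: [(1)(2), (1)(2) + 0] = [2, 2] = row 2 of A ✓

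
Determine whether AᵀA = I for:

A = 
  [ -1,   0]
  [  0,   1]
Yes

AᵀA = 
  [  1,   0]
  [  0,   1]
= I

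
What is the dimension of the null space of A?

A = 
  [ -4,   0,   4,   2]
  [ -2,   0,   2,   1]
nullity(A) = 3

Row reduce:
R2 → R2 - (1/2)·R1
REF = 
  [ -4,   0,   4,   2]
  [  0,   0,   0,   0]
Pivot columns: 1 → 1 pivot.
rank(A) = 1, so nullity(A) = 4 - 1 = 3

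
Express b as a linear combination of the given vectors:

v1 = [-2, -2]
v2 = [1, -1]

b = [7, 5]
c1 = -3, c2 = 1

b = -3·v1 + 1·v2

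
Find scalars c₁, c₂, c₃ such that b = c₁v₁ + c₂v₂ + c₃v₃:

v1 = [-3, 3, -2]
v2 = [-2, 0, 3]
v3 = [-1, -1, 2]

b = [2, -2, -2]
c1 = 0, c2 = -2, c3 = 2

b = 0·v1 + -2·v2 + 2·v3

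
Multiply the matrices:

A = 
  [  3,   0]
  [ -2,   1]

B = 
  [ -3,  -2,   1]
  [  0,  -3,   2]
A is 2×2 and B is 2×3, so AB is 2×3. Each entry is (row of A)·(column of B):
AB[1,1] = (3)(-3) + (0)(0) = -9
AB[1,2] = (3)(-2) + (0)(-3) = -6
AB[1,3] = (3)(1) + (0)(2) = 3
AB[2,1] = (-2)(-3) + (1)(0) = 6
AB[2,2] = (-2)(-2) + (1)(-3) = 1
AB[2,3] = (-2)(1) + (1)(2) = 0

AB = 
  [ -9,  -6,   3]
  [  6,   1,   0]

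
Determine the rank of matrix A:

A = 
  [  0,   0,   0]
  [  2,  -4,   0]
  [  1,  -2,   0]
Row reduce:
Swap R1 ↔ R2
R3 → R3 - (1/2)·R1
REF = 
  [  2,  -4,   0]
  [  0,   0,   0]
  [  0,   0,   0]
Pivot columns: 1 → 1 pivot.

rank(A) = 1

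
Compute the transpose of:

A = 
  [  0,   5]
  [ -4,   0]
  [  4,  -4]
Aᵀ = 
  [  0,  -4,   4]
  [  5,   0,  -4]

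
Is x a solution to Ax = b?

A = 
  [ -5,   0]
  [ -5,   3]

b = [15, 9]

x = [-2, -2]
No

Ax = [10, 4] ≠ b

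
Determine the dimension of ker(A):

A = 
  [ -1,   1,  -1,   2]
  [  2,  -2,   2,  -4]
nullity(A) = 3

Row reduce:
R2 → R2 + (2)·R1
REF = 
  [ -1,   1,  -1,   2]
  [  0,   0,   0,   0]
Pivot columns: 1 → 1 pivot.
rank(A) = 1, so nullity(A) = 4 - 1 = 3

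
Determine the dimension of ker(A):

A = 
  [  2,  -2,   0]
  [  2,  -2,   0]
nullity(A) = 2

Row reduce:
R2 → R2 - (1)·R1
REF = 
  [  2,  -2,   0]
  [  0,   0,   0]
Pivot columns: 1 → 1 pivot.
rank(A) = 1, so nullity(A) = 3 - 1 = 2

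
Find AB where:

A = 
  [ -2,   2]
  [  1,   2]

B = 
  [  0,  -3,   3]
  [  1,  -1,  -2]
AB = 
  [  2,   4, -10]
  [  2,  -5,  -1]

A is 2×2 and B is 2×3, so AB is 2×3. Each entry is (row of A)·(column of B):
AB[1,1] = (-2)(0) + (2)(1) = 2
AB[1,2] = (-2)(-3) + (2)(-1) = 4
AB[1,3] = (-2)(3) + (2)(-2) = -10
AB[2,1] = (1)(0) + (2)(1) = 2
AB[2,2] = (1)(-3) + (2)(-1) = -5
AB[2,3] = (1)(3) + (2)(-2) = -1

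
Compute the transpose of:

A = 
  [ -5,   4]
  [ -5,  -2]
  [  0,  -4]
Aᵀ = 
  [ -5,  -5,   0]
  [  4,  -2,  -4]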